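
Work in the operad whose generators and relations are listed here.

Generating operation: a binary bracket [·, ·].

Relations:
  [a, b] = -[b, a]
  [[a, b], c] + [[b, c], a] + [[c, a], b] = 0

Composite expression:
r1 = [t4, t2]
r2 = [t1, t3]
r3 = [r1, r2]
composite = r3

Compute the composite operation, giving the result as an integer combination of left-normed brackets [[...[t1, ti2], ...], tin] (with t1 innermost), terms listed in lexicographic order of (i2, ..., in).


Expand each bracket as ab - ba; the t1-initial words give the coefficients.
Composite bracket: [[t4, t2], [t1, t3]]
Applying ab - ba throughout gives 8 signed words (2^3 = 8).
The t1-initial words carry the normal form:
  from t1t3t2t4, sign +1: term +[[[t1, t3], t2], t4]
  from t1t3t4t2, sign -1: term -[[[t1, t3], t4], t2]

[[[t1, t3], t2], t4] - [[[t1, t3], t4], t2]


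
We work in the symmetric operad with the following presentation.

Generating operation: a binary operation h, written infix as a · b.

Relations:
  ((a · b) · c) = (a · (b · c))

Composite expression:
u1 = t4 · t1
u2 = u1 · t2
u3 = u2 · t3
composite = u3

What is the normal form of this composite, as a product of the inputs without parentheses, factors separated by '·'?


t4 · t1 · t2 · t3

All parenthesizations of h agree; list the t-inputs left to right.
(t4 · t1) collapses to t4 · t1
((t4 · t1) · t2) collapses to t4 · t1 · t2
(((t4 · t1) · t2) · t3) collapses to t4 · t1 · t2 · t3


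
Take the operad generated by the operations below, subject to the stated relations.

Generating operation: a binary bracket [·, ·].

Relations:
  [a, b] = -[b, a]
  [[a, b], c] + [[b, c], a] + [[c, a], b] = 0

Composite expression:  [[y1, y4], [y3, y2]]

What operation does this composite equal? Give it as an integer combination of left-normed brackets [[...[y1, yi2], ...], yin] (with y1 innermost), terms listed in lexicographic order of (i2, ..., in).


-[[[y1, y4], y2], y3] + [[[y1, y4], y3], y2]


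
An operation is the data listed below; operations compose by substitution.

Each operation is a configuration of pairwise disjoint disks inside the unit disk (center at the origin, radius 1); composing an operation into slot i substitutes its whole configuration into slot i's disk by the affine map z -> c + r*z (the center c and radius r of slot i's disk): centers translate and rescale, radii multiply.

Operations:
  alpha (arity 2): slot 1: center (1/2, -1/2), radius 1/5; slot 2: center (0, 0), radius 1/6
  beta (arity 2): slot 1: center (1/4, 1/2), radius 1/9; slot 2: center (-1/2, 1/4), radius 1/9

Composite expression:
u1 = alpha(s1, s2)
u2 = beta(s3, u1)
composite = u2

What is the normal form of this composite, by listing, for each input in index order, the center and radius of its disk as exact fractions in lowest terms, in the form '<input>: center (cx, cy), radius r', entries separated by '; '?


Affine substitution under beta: radii multiply and s-centers shift.
for s3, the 1-step affine chain lands on center (1/4, 1/2), radius 1/9
for s1, the 2-step affine chain lands on center (-4/9, 7/36), radius 1/45
for s2, the 2-step affine chain lands on center (-1/2, 1/4), radius 1/54

s1: center (-4/9, 7/36), radius 1/45; s2: center (-1/2, 1/4), radius 1/54; s3: center (1/4, 1/2), radius 1/9


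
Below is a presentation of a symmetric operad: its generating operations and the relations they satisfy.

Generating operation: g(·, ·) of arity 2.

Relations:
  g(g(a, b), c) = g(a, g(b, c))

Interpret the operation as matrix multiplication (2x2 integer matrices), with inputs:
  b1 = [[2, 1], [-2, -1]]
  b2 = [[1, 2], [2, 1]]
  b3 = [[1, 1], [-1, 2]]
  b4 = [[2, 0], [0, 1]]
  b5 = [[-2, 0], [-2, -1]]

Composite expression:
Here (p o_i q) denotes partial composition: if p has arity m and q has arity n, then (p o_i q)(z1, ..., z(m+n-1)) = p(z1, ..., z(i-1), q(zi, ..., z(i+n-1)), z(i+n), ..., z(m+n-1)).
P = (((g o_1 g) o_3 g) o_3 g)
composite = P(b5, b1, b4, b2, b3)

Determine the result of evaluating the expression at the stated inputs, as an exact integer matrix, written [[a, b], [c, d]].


g(b5, b1) = [[-4, -2], [-2, -1]]
g(b4, b2) = [[2, 4], [2, 1]]
g(g(b4, b2), b3) = [[-2, 10], [1, 4]]
g(g(b5, b1), g(g(b4, b2), b3)) = [[6, -48], [3, -24]]

[[6, -48], [3, -24]]


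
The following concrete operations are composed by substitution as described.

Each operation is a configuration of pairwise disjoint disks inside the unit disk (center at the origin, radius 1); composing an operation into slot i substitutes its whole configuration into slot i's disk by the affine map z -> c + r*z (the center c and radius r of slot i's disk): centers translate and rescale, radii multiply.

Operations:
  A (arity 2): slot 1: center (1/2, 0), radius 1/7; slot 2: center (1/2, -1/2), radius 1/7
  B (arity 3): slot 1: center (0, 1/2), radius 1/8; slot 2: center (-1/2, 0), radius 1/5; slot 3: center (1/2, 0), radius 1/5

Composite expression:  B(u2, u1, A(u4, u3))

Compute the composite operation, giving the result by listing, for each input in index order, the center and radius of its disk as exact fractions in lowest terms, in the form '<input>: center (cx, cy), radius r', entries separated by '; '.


u1: center (-1/2, 0), radius 1/5; u2: center (0, 1/2), radius 1/8; u3: center (3/5, -1/10), radius 1/35; u4: center (3/5, 0), radius 1/35

Each u-disk chains the slot maps above it in B; radii multiply.
u2 passes through 1 substitution, ending at center (0, 1/2), radius 1/8
u1 passes through 1 substitution, ending at center (-1/2, 0), radius 1/5
u4 passes through 2 substitutions, ending at center (3/5, 0), radius 1/35
u3 passes through 2 substitutions, ending at center (3/5, -1/10), radius 1/35


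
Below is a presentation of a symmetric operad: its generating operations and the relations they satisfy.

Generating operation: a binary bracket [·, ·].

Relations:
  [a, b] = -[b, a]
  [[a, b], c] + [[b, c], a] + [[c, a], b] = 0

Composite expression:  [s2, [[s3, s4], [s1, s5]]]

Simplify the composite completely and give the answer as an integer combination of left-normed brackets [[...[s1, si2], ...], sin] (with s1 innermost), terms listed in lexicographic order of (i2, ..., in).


Antisymmetry and Jacobi reduce to s1-anchored left-normed brackets.
Composite bracket: [s2, [[s3, s4], [s1, s5]]]
The bracket unfolds into 16 signed words via [a, b] = ab - ba (2^4 = 16).
The s1-initial words carry the normal form:
  s1s5s3s4s2 appears with sign +1, giving the term +[[[[s1, s5], s3], s4], s2]
  s1s5s4s3s2 appears with sign -1, giving the term -[[[[s1, s5], s4], s3], s2]

[[[[s1, s5], s3], s4], s2] - [[[[s1, s5], s4], s3], s2]


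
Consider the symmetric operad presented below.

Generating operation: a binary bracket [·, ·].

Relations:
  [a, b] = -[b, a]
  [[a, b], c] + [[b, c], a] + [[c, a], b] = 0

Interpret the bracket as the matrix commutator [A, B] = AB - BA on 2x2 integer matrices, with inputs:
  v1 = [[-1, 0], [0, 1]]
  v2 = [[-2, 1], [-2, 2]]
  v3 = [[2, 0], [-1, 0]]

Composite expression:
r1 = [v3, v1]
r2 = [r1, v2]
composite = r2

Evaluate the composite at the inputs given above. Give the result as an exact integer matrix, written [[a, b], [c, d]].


[[-2, 0], [-8, 2]]

[v3, v1] = [[0, 0], [2, 0]]
[[v3, v1], v2] = [[-2, 0], [-8, 2]]


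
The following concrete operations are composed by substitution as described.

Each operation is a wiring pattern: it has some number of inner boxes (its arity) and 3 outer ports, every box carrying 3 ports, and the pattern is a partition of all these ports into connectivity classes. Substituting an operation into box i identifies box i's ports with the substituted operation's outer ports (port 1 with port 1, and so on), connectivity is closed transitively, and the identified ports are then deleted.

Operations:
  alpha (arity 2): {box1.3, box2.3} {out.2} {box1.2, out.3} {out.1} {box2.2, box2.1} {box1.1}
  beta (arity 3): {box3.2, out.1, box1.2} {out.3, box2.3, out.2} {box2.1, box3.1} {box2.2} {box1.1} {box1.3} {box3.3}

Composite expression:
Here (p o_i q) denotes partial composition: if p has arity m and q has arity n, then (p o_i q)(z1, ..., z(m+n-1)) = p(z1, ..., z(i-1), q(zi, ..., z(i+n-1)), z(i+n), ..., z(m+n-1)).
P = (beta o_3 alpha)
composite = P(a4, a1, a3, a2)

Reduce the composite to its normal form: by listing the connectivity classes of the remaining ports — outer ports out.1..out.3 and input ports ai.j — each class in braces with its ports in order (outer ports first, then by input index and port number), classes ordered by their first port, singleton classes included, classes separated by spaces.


{out.1, a4.2} {out.2, out.3, a1.3} {a1.1} {a1.2} {a2.1, a2.2} {a2.3, a3.3} {a3.1} {a3.2} {a4.1} {a4.3}

After gluing at beta, chains via deleted ports link the a-ports.
stage alpha: inputs (a3, a2), connectivity {out.1} {out.2} {out.3, a3.2} {a2.1, a2.2} {a2.3, a3.3} {a3.1}, out.j its boundary
stage beta: inputs (a4, a1, a3, a2), connectivity {out.1, a4.2} {out.2, out.3, a1.3} {a1.1} {a1.2} {a2.1, a2.2} {a2.3, a3.3} {a3.1} {a3.2} {a4.1} {a4.3}, out.j its boundary


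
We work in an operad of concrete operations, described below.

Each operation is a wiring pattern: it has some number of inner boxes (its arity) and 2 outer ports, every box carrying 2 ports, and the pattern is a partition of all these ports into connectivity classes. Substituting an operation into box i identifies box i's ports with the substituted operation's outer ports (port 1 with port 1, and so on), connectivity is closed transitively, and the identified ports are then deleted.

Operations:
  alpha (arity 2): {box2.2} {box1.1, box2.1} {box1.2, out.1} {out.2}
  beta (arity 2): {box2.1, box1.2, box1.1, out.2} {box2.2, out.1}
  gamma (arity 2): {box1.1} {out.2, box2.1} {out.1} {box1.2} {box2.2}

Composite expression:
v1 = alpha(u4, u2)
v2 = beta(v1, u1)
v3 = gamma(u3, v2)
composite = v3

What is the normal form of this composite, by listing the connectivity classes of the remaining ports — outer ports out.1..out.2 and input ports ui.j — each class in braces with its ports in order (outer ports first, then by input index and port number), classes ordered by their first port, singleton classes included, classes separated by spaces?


Reachability decides: close wires over gamma-identified ports.
stage alpha: inputs (u4, u2), connectivity {out.1, u4.2} {out.2} {u2.1, u4.1} {u2.2}, out.j its boundary
stage beta: inputs (u4, u2, u1), connectivity {out.1, u1.2} {out.2, u1.1, u4.2} {u2.1, u4.1} {u2.2}, out.j its boundary
stage gamma: inputs (u3, u4, u2, u1), connectivity {out.1} {out.2, u1.2} {u1.1, u4.2} {u2.1, u4.1} {u2.2} {u3.1} {u3.2}, out.j its boundary

{out.1} {out.2, u1.2} {u1.1, u4.2} {u2.1, u4.1} {u2.2} {u3.1} {u3.2}


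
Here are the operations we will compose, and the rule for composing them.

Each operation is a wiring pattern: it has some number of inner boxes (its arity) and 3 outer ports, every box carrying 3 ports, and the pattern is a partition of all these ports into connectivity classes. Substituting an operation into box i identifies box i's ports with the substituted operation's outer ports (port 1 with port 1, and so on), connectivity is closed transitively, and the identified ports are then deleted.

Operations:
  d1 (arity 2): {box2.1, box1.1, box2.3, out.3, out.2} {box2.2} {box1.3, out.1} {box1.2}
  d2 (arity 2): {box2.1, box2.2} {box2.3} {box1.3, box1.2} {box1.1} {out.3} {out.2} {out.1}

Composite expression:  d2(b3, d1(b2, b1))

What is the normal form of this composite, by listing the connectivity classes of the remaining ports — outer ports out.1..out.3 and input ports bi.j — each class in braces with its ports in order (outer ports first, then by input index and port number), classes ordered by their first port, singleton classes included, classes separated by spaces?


Treat the ports identified at d2 as solder joints: merge, then drop.
after d1, the pattern on (b2, b1) reads {out.1, b2.3} {out.2, out.3, b1.1, b1.3, b2.1} {b1.2} {b2.2} (out.j = its outer ports)
after d2, the pattern on (b3, b2, b1) reads {out.1} {out.2} {out.3} {b1.1, b1.3, b2.1, b2.3} {b1.2} {b2.2} {b3.1} {b3.2, b3.3} (out.j = its outer ports)

{out.1} {out.2} {out.3} {b1.1, b1.3, b2.1, b2.3} {b1.2} {b2.2} {b3.1} {b3.2, b3.3}


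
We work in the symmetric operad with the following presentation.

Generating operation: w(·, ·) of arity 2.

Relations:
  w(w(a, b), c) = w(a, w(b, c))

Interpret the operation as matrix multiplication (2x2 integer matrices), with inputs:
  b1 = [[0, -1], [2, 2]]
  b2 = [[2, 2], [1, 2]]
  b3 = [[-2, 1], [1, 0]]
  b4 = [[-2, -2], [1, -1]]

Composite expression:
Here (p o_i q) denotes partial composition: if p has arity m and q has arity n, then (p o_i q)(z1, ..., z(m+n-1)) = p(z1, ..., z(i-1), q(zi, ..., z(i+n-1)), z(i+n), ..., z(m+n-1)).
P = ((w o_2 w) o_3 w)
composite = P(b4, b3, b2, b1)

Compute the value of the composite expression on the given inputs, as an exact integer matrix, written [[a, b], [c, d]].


[[0, -2], [-8, -3]]

w(b2, b1) = [[4, 2], [4, 3]]
w(b3, w(b2, b1)) = [[-4, -1], [4, 2]]
w(b4, w(b3, w(b2, b1))) = [[0, -2], [-8, -3]]


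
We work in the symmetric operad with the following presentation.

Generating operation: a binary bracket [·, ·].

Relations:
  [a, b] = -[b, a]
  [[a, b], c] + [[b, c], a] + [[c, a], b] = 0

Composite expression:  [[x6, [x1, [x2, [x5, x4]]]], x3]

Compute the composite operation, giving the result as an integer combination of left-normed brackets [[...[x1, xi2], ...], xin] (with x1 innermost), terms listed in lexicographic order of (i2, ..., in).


[[[[[x1, x2], x4], x5], x6], x3] - [[[[[x1, x2], x5], x4], x6], x3] - [[[[[x1, x4], x5], x2], x6], x3] + [[[[[x1, x5], x4], x2], x6], x3]

Expand each bracket as ab - ba; the x1-initial words give the coefficients.
Composite bracket: [[x6, [x1, [x2, [x5, x4]]]], x3]
The bracket unfolds into 32 signed words via [a, b] = ab - ba (2^5 = 32).
Coefficients come from the x1-initial words:
  sign of x1x2x4x5x6x3 is +1, so it contributes +[[[[[x1, x2], x4], x5], x6], x3]
  sign of x1x2x5x4x6x3 is -1, so it contributes -[[[[[x1, x2], x5], x4], x6], x3]
  sign of x1x4x5x2x6x3 is -1, so it contributes -[[[[[x1, x4], x5], x2], x6], x3]
  sign of x1x5x4x2x6x3 is +1, so it contributes +[[[[[x1, x5], x4], x2], x6], x3]


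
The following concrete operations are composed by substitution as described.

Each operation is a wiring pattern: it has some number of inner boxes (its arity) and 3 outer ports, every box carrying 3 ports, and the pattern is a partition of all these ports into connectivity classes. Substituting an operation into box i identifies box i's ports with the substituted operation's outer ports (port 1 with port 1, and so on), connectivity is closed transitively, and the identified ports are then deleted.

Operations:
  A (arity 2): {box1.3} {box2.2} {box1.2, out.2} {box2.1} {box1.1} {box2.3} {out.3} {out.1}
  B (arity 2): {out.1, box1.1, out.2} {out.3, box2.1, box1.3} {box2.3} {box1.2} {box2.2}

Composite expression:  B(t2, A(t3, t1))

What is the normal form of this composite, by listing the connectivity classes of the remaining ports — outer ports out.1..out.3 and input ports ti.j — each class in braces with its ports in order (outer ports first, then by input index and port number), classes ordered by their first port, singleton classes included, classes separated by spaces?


{out.1, out.2, t2.1} {out.3, t2.3} {t1.1} {t1.2} {t1.3} {t2.2} {t3.1} {t3.2} {t3.3}

Two ports join when wires chain via B-identified ports.
A over (t3, t1) gives {out.1} {out.2, t3.2} {out.3} {t1.1} {t1.2} {t1.3} {t3.1} {t3.3}, out.j being that stage's outer ports
B over (t2, t3, t1) gives {out.1, out.2, t2.1} {out.3, t2.3} {t1.1} {t1.2} {t1.3} {t2.2} {t3.1} {t3.2} {t3.3}, out.j being that stage's outer ports


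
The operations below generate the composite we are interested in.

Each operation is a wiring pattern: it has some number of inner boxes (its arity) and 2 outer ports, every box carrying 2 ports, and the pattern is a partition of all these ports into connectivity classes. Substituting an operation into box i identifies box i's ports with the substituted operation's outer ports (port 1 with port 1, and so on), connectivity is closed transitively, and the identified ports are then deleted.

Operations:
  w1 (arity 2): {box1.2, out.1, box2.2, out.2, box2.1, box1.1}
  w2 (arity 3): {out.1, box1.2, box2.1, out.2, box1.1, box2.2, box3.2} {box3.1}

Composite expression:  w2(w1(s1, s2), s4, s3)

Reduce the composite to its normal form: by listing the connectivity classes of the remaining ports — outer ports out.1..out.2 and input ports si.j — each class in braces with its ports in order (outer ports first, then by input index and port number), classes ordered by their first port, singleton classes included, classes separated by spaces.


Two ports join when wires chain via w2-identified ports.
stage w1: inputs (s1, s2), connectivity {out.1, out.2, s1.1, s1.2, s2.1, s2.2}, out.j its boundary
stage w2: inputs (s1, s2, s4, s3), connectivity {out.1, out.2, s1.1, s1.2, s2.1, s2.2, s3.2, s4.1, s4.2} {s3.1}, out.j its boundary

{out.1, out.2, s1.1, s1.2, s2.1, s2.2, s3.2, s4.1, s4.2} {s3.1}


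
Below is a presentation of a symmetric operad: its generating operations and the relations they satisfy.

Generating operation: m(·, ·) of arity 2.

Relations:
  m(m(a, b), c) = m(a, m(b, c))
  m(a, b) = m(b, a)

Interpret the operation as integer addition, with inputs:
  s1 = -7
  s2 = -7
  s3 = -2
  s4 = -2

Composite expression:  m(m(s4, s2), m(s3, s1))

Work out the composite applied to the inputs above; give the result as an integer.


-18

m(s4, s2) = -9
m(s3, s1) = -9
m(m(s4, s2), m(s3, s1)) = -18


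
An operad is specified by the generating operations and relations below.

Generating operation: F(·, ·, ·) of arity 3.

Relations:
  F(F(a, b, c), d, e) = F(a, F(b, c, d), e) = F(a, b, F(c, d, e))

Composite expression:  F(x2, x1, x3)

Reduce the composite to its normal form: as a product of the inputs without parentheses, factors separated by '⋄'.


Key point: F is associative — brackets drop, the x-order remains.
F(x2, x1, x3) flattens to x2 ⋄ x1 ⋄ x3

x2 ⋄ x1 ⋄ x3


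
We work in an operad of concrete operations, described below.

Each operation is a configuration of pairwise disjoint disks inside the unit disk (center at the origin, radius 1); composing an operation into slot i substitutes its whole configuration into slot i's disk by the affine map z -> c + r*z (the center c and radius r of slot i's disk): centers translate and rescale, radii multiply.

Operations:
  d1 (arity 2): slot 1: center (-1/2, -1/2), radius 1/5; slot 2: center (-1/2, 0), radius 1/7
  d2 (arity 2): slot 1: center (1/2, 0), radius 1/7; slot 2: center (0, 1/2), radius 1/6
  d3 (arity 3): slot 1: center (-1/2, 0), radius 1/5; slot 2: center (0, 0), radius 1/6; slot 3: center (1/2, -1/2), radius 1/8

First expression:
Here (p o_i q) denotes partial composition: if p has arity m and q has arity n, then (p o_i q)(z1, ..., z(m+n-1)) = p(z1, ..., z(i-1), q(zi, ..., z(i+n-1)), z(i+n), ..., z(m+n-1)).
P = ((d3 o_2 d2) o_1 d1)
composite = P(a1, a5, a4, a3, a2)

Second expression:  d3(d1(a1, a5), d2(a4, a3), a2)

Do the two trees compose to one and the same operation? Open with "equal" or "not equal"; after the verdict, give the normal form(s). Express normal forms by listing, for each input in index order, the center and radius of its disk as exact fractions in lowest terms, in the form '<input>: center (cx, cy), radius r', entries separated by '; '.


equal; both compose to a1: center (-3/5, -1/10), radius 1/25; a2: center (1/2, -1/2), radius 1/8; a3: center (0, 1/12), radius 1/36; a4: center (1/12, 0), radius 1/42; a5: center (-3/5, 0), radius 1/35

The first expression reduces to a1: center (-3/5, -1/10), radius 1/25; a2: center (1/2, -1/2), radius 1/8; a3: center (0, 1/12), radius 1/36; a4: center (1/12, 0), radius 1/42; a5: center (-3/5, 0), radius 1/35
The second expression reduces to a1: center (-3/5, -1/10), radius 1/25; a2: center (1/2, -1/2), radius 1/8; a3: center (0, 1/12), radius 1/36; a4: center (1/12, 0), radius 1/42; a5: center (-3/5, 0), radius 1/35
Both agree, so they are equal.


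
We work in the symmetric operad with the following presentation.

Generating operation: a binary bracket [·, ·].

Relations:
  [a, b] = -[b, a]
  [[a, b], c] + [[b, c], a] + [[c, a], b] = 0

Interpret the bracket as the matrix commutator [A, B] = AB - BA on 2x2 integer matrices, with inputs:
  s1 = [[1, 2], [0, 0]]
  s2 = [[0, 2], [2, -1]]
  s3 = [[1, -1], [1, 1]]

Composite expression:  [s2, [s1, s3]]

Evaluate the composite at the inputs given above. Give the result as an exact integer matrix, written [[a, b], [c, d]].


[s1, s3] = [[2, -1], [-1, -2]]
[s2, [s1, s3]] = [[0, -9], [9, 0]]

[[0, -9], [9, 0]]


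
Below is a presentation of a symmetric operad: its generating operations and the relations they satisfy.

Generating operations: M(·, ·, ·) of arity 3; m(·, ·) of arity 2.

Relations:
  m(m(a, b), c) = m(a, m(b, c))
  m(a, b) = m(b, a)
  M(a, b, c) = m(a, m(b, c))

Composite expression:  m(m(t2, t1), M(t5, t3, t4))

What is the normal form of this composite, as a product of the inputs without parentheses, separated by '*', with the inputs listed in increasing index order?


t1 * t2 * t3 * t4 * t5

Reordering under m is free, so list the t-inputs canonically.
m(t2, t1) collapses to t2 * t1
M(t5, t3, t4) collapses to t5 * t3 * t4
m(m(t2, t1), M(t5, t3, t4)) collapses to t2 * t1 * t5 * t3 * t4
reordering the factors by index: t1 * t2 * t3 * t4 * t5


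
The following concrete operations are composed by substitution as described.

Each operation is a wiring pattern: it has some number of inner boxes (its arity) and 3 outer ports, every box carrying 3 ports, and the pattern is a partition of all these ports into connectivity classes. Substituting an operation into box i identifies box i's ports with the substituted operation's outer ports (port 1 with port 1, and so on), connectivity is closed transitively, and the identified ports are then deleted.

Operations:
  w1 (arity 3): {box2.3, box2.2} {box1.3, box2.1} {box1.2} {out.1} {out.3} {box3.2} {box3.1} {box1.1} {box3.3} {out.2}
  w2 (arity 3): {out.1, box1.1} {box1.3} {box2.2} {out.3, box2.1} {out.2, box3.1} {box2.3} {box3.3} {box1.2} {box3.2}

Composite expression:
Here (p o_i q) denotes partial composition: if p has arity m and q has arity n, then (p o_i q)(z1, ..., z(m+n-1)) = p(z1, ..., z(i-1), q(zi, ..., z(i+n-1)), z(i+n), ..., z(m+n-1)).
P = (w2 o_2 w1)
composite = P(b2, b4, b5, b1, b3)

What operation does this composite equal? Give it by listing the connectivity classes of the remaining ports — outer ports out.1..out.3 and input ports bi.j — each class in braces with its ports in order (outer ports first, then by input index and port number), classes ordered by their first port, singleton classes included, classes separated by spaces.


Treat the ports identified at w2 as solder joints: merge, then drop.
through w1, on inputs (b4, b5, b1): {out.1} {out.2} {out.3} {b1.1} {b1.2} {b1.3} {b4.1} {b4.2} {b4.3, b5.1} {b5.2, b5.3} (out.j = stage outer ports)
through w2, on inputs (b2, b4, b5, b1, b3): {out.1, b2.1} {out.2, b3.1} {out.3} {b1.1} {b1.2} {b1.3} {b2.2} {b2.3} {b3.2} {b3.3} {b4.1} {b4.2} {b4.3, b5.1} {b5.2, b5.3} (out.j = stage outer ports)

{out.1, b2.1} {out.2, b3.1} {out.3} {b1.1} {b1.2} {b1.3} {b2.2} {b2.3} {b3.2} {b3.3} {b4.1} {b4.2} {b4.3, b5.1} {b5.2, b5.3}


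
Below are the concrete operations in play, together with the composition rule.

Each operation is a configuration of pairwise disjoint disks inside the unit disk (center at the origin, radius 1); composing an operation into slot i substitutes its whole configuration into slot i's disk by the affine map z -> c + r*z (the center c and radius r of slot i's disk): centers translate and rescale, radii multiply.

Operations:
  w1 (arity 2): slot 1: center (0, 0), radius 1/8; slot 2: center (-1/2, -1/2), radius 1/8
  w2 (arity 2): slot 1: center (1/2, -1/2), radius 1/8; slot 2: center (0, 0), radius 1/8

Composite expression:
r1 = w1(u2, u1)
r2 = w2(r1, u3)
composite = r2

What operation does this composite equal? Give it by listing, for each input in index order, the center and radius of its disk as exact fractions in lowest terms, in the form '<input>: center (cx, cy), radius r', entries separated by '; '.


u1: center (7/16, -9/16), radius 1/64; u2: center (1/2, -1/2), radius 1/64; u3: center (0, 0), radius 1/8

Each u-disk chains the slot maps above it in w2; radii multiply.
input u2: composing its 2 substitution steps yields center (1/2, -1/2), radius 1/64
input u1: composing its 2 substitution steps yields center (7/16, -9/16), radius 1/64
input u3: composing its 1 substitution step yields center (0, 0), radius 1/8


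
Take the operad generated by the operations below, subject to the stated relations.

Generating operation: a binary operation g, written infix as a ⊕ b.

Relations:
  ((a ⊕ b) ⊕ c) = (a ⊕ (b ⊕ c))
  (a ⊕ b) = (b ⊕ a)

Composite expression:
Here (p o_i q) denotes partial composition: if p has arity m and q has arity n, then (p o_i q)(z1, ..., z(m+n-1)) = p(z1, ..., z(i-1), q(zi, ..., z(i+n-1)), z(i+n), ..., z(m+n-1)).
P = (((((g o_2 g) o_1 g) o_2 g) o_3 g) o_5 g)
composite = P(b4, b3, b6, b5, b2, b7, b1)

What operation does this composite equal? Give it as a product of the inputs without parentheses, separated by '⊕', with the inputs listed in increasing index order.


b1 ⊕ b2 ⊕ b3 ⊕ b4 ⊕ b5 ⊕ b6 ⊕ b7

Reordering under g is free, so list the b-inputs canonically.
(b6 ⊕ b5) spells out as b6 ⊕ b5
(b3 ⊕ (b6 ⊕ b5)) spells out as b3 ⊕ b6 ⊕ b5
(b4 ⊕ (b3 ⊕ (b6 ⊕ b5))) spells out as b4 ⊕ b3 ⊕ b6 ⊕ b5
(b2 ⊕ b7) spells out as b2 ⊕ b7
((b2 ⊕ b7) ⊕ b1) spells out as b2 ⊕ b7 ⊕ b1
((b4 ⊕ (b3 ⊕ (b6 ⊕ b5))) ⊕ ((b2 ⊕ b7) ⊕ b1)) spells out as b4 ⊕ b3 ⊕ b6 ⊕ b5 ⊕ b2 ⊕ b7 ⊕ b1
commutativity sorts the factors: b1 ⊕ b2 ⊕ b3 ⊕ b4 ⊕ b5 ⊕ b6 ⊕ b7


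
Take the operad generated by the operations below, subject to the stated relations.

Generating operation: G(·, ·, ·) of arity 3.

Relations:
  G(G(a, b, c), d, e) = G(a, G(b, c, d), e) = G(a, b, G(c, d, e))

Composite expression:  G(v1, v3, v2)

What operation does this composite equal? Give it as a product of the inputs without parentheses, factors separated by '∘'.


v1 ∘ v3 ∘ v2

Under associativity of G, the answer is the v's in reading order.
G(v1, v3, v2) collapses to v1 ∘ v3 ∘ v2


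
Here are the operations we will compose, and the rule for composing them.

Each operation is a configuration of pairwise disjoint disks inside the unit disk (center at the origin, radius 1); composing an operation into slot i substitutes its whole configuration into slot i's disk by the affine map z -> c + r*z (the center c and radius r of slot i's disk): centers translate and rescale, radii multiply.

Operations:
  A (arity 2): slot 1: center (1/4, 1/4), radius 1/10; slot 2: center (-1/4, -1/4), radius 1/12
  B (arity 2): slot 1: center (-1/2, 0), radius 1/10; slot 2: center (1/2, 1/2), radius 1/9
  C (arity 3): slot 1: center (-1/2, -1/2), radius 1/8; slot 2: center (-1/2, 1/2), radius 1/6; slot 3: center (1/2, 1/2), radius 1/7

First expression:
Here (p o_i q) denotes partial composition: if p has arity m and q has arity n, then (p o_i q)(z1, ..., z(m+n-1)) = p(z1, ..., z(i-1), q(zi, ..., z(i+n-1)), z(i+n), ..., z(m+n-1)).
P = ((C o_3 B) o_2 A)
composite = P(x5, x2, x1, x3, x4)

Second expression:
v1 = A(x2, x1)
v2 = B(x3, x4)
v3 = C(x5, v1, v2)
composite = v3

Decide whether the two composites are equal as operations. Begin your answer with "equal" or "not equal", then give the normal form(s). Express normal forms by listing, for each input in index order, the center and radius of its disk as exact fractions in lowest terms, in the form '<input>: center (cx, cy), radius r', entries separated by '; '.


equal — both sides give x1: center (-13/24, 11/24), radius 1/72; x2: center (-11/24, 13/24), radius 1/60; x3: center (3/7, 1/2), radius 1/70; x4: center (4/7, 4/7), radius 1/63; x5: center (-1/2, -1/2), radius 1/8

Normal form of the first expression: x1: center (-13/24, 11/24), radius 1/72; x2: center (-11/24, 13/24), radius 1/60; x3: center (3/7, 1/2), radius 1/70; x4: center (4/7, 4/7), radius 1/63; x5: center (-1/2, -1/2), radius 1/8
Normal form of the second expression: x1: center (-13/24, 11/24), radius 1/72; x2: center (-11/24, 13/24), radius 1/60; x3: center (3/7, 1/2), radius 1/70; x4: center (4/7, 4/7), radius 1/63; x5: center (-1/2, -1/2), radius 1/8
Same normal form: equal.


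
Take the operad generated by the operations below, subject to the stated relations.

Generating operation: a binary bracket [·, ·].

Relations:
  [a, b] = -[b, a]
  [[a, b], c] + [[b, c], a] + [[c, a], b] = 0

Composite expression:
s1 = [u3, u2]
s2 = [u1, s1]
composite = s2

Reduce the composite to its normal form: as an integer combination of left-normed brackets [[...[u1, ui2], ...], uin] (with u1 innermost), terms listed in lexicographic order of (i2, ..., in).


-[[u1, u2], u3] + [[u1, u3], u2]

Left-normed coefficients sit on the u1-initial expansion words.
Composite bracket: [u1, [u3, u2]]
Each bracket splits as ab - ba, giving 4 signed words (2^2 = 4).
Collect the words opening with u1:
  sign of u1u2u3 is -1, so it contributes -[[u1, u2], u3]
  sign of u1u3u2 is +1, so it contributes +[[u1, u3], u2]


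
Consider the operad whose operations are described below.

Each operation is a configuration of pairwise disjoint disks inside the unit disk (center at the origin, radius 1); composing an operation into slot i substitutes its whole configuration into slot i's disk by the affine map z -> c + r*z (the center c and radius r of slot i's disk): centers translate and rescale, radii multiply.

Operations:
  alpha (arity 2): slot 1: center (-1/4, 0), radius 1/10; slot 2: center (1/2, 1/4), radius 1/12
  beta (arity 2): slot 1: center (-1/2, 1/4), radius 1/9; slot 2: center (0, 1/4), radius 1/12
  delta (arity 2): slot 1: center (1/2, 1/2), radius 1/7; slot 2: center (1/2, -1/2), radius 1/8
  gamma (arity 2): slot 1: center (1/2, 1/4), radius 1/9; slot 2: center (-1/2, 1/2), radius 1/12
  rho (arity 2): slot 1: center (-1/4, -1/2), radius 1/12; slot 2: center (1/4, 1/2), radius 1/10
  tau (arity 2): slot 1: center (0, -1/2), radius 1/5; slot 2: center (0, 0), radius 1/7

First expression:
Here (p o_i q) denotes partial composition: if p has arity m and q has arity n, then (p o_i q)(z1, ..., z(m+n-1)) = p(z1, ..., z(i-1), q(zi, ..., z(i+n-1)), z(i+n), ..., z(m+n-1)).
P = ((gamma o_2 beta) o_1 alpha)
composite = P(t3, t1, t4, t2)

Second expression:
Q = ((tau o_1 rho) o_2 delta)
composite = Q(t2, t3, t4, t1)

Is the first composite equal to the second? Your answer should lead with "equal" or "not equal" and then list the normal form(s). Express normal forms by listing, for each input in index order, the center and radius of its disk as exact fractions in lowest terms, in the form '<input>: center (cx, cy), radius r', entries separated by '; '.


not equal; the first gives t1: center (5/9, 5/18), radius 1/108; t2: center (-1/2, 25/48), radius 1/144; t3: center (17/36, 1/4), radius 1/90; t4: center (-13/24, 25/48), radius 1/108 and the second t1: center (0, 0), radius 1/7; t2: center (-1/20, -3/5), radius 1/60; t3: center (3/50, -39/100), radius 1/350; t4: center (3/50, -41/100), radius 1/400

The first expression reduces to t1: center (5/9, 5/18), radius 1/108; t2: center (-1/2, 25/48), radius 1/144; t3: center (17/36, 1/4), radius 1/90; t4: center (-13/24, 25/48), radius 1/108
The second expression reduces to t1: center (0, 0), radius 1/7; t2: center (-1/20, -3/5), radius 1/60; t3: center (3/50, -39/100), radius 1/350; t4: center (3/50, -41/100), radius 1/400
Different reductions; not equal.


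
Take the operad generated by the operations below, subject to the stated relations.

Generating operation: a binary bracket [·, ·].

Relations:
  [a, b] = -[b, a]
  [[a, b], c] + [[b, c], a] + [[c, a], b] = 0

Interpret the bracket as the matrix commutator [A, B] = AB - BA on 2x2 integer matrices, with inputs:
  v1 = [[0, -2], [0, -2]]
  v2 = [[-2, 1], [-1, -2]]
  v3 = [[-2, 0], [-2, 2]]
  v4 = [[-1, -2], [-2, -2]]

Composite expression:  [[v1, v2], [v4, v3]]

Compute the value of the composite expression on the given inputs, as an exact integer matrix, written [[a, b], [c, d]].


[[36, -48], [-24, -36]]

[v1, v2] = [[2, 2], [2, -2]]
[v4, v3] = [[4, -8], [10, -4]]
[[v1, v2], [v4, v3]] = [[36, -48], [-24, -36]]


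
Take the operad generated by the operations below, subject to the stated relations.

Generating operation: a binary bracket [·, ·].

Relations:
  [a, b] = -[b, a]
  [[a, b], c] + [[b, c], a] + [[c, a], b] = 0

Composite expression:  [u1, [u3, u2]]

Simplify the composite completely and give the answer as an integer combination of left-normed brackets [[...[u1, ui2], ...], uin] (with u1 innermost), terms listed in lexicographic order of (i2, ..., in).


In the tensor algebra, words opening u1 carry the u1-anchored form.
Composite bracket: [u1, [u3, u2]]
Each bracket splits as ab - ba, giving 4 signed words (2^2 = 4).
Coefficients come from the u1-initial words:
  the word u1u2u3 carries sign -1 and contributes -[[u1, u2], u3]
  the word u1u3u2 carries sign +1 and contributes +[[u1, u3], u2]

-[[u1, u2], u3] + [[u1, u3], u2]


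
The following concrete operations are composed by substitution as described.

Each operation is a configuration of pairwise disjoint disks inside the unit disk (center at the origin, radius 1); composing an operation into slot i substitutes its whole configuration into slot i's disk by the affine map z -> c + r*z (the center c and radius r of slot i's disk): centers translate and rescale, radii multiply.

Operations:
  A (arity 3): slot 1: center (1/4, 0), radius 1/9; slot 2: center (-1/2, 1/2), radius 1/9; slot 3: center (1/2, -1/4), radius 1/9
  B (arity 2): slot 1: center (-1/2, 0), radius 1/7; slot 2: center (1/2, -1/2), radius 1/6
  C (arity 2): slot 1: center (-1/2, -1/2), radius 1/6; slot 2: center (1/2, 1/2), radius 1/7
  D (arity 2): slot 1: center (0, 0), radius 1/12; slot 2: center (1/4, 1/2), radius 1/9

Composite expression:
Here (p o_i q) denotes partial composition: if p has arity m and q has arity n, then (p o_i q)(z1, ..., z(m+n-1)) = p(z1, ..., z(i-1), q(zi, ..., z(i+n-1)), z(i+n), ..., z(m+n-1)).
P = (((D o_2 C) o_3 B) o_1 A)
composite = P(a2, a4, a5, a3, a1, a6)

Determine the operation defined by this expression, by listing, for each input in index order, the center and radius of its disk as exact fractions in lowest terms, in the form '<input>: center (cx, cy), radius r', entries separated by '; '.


a1: center (25/84, 5/9), radius 1/441; a2: center (1/48, 0), radius 1/108; a3: center (7/36, 4/9), radius 1/54; a4: center (-1/24, 1/24), radius 1/108; a5: center (1/24, -1/48), radius 1/108; a6: center (79/252, 23/42), radius 1/378

Affine substitution under D: radii multiply and a-centers shift.
input a2: applying the 2 nested substitutions gives center (1/48, 0), radius 1/108
input a4: applying the 2 nested substitutions gives center (-1/24, 1/24), radius 1/108
input a5: applying the 2 nested substitutions gives center (1/24, -1/48), radius 1/108
input a3: applying the 2 nested substitutions gives center (7/36, 4/9), radius 1/54
input a1: applying the 3 nested substitutions gives center (25/84, 5/9), radius 1/441
input a6: applying the 3 nested substitutions gives center (79/252, 23/42), radius 1/378


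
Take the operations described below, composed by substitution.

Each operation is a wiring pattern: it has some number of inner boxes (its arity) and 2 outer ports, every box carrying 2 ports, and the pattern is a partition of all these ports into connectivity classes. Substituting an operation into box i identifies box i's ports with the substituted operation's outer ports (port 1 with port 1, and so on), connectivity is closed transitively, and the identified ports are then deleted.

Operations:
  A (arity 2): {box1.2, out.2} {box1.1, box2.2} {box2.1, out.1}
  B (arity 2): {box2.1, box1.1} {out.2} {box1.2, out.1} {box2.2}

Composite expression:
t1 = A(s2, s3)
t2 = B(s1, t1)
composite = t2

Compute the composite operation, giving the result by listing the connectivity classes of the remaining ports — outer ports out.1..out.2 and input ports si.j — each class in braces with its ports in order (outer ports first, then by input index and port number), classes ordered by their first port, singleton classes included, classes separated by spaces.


{out.1, s1.2} {out.2} {s1.1, s3.1} {s2.1, s3.2} {s2.2}


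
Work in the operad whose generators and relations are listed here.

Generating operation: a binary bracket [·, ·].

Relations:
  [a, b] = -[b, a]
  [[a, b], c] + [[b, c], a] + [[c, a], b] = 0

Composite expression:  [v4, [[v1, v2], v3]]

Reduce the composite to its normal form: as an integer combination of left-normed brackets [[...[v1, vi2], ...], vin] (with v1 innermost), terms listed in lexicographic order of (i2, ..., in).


-[[[v1, v2], v3], v4]

Left-normed coefficients sit on the v1-initial expansion words.
Composite bracket: [v4, [[v1, v2], v3]]
Expanding via [a, b] = ab - ba: 8 signed words (2^3 = 8).
Keep just the words that open with v1:
  v1v2v3v4 (sign -1) contributes -[[[v1, v2], v3], v4]


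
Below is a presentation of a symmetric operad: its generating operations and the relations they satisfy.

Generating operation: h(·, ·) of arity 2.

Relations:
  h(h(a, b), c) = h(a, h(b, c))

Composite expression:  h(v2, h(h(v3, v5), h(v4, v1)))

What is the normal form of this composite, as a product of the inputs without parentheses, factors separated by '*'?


v2 * v3 * v5 * v4 * v1

Every regrouping of h is equal, so read the v-inputs in written order.
h(v3, v5) unparenthesizes to v3 * v5
h(v4, v1) unparenthesizes to v4 * v1
h(h(v3, v5), h(v4, v1)) unparenthesizes to v3 * v5 * v4 * v1
h(v2, h(h(v3, v5), h(v4, v1))) unparenthesizes to v2 * v3 * v5 * v4 * v1


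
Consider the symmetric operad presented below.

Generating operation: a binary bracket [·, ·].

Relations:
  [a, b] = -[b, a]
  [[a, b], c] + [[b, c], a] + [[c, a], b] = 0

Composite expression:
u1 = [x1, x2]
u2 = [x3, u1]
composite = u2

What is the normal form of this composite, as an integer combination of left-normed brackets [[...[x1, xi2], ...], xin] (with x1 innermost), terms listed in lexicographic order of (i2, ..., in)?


-[[x1, x2], x3]

In the tensor algebra, words opening x1 carry the x1-anchored form.
Composite bracket: [x3, [x1, x2]]
Each bracket splits as ab - ba, giving 4 signed words (2^2 = 4).
Only words starting with x1 matter:
  x1x2x3 appears with sign -1, giving the term -[[x1, x2], x3]


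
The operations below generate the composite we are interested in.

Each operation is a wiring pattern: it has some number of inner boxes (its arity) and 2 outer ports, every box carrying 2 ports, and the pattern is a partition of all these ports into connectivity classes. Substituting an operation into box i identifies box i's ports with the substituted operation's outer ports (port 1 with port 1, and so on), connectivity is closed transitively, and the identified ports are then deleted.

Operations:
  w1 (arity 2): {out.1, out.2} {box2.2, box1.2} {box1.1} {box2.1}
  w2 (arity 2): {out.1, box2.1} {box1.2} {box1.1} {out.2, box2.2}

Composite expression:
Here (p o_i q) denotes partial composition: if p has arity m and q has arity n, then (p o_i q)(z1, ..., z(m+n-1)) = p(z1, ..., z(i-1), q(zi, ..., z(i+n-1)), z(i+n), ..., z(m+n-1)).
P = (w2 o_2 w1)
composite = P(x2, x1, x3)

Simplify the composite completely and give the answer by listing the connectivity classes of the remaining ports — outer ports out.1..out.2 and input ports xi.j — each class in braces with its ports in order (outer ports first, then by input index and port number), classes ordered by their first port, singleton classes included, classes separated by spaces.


{out.1, out.2} {x1.1} {x1.2, x3.2} {x2.1} {x2.2} {x3.1}

Two ports join when wires chain via w2-identified ports.
composing w1 on (x1, x3), with out.j its own outer ports: {out.1, out.2} {x1.1} {x1.2, x3.2} {x3.1}
composing w2 on (x2, x1, x3), with out.j its own outer ports: {out.1, out.2} {x1.1} {x1.2, x3.2} {x2.1} {x2.2} {x3.1}
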